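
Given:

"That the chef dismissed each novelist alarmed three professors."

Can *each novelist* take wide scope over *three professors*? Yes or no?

No

*each novelist* sits inside the sentential subject *that the chef dismissed each novelist*.
The Sentential Subject Constraint rules out raising the quantifier out of the that-clause subject.
So *each novelist* cannot raise to a position above *three professors*.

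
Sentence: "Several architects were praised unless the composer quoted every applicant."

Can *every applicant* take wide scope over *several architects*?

No

*every applicant* is embedded in the adjunct clause *unless the composer quoted every applicant*.
Adverbial clauses are not L-marked, so they are barriers for QR — the quantifier cannot escape the adjunct.
So *every applicant* cannot raise to a position above *several architects*.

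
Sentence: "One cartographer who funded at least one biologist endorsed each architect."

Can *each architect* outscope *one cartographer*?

The RC *who funded at least one biologist* is an island, but *each architect* is not inside it — it is the matrix object, a clausemate of *one cartographer*.
Clause-internal QR can adjoin the lower DP above the subject, yielding the inverse reading.

Yes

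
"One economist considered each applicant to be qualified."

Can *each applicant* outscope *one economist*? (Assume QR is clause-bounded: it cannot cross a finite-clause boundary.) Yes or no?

Yes

*each applicant* is the subject of an ECM infinitive — the infinitival complement of an ECM verb is not a scope island, so *each applicant* can raise into the matrix clause.
Ordinary QR to a clause-peripheral position gives the wide-scope LF for the lower DP.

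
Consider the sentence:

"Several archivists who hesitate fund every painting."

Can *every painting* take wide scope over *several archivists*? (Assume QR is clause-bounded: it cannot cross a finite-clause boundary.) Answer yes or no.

Yes

*every painting* sits in the matrix clause, not in the relative clause on *several archivists*.
Since no island is crossed, the inverse ordering is licensed alongside surface scope.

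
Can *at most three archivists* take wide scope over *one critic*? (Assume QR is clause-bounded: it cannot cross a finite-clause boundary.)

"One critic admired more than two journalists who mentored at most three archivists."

No

*at most three archivists* is embedded in the relative clause *who mentored at most three archivists* modifying *more than two journalists*.
The relative clause forms an island for QR, so the quantifier is confined to the head noun's restrictor.
Hence only narrow scope for *at most three archivists* (under *one critic*) survives.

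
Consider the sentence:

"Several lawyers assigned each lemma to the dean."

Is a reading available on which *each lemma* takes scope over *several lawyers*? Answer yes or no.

*each lemma* and *several lawyers* are in the same minimal clause.
Nothing blocks QR of the lower DP to a position above the higher one, so inverse scope is available.

Yes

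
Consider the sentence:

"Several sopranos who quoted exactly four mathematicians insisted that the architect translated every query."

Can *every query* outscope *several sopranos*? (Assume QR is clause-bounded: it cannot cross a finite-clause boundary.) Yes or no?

The DP *every query* is contained in the finite complement clause *that the architect translated every query*.
Under clause-bounded QR, a quantifier in an embedded finite clause cannot raise into the matrix clause.
So *every query* cannot raise high enough to outscope *several sopranos*; only the surface ordering *several sopranos* > *every query* is available.

No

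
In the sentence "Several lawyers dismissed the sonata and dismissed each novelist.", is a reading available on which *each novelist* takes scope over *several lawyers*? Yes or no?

No

*each novelist* occurs within one conjunct of the coordinate structure (*dismissed each novelist*).
A quantifier cannot raise out of one conjunct of a coordination across the whole coordinate structure — the CSC applies to QR.
So *each novelist* cannot raise high enough to outscope *several lawyers*; only the surface ordering *several lawyers* > *each novelist* is available.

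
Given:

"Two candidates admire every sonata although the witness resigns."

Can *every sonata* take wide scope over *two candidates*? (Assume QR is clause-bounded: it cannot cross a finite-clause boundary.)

Although there is an adjunct clause, *every sonata* is in the main clause, not inside the adjunct.
QR within a single clause is free, so the lower quantifier may take scope over the higher one.

Yes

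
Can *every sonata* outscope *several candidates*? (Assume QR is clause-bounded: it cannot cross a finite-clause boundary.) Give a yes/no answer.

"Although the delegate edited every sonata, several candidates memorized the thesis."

*every sonata* sits inside the adjunct clause *although the delegate edited every sonata*.
Adjunct clauses are scope islands: a quantifier inside an adjunct cannot raise into the matrix clause.
There is no licit LF on which *every sonata* c-commands *several candidates*.

No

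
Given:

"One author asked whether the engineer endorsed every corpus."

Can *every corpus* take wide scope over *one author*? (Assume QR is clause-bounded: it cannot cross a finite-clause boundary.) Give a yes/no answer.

The target quantifier *every corpus* is part of the embedded question *whether the engineer endorsed every corpus*.
QR across an interrogative CP boundary is ruled out as a wh-island violation.
So *every corpus* cannot raise to a position above *one author*.

No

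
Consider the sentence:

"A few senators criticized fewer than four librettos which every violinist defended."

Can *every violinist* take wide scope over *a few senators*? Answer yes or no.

No

*every violinist* is embedded in the relative clause *which every violinist defended* modifying *fewer than four librettos*.
Quantifiers inside a relative clause are trapped there; the RC boundary blocks QR.
Hence only narrow scope for *every violinist* (under *a few senators*) survives.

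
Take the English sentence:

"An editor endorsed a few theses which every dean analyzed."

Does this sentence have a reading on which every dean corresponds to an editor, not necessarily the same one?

No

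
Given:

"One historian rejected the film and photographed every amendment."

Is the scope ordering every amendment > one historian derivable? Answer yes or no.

*every amendment* occurs within one conjunct of the coordinate structure (*photographed every amendment*).
Coordinate structures are islands for non-across-the-board movement, QR included.
The inverse ordering *every amendment* > *one historian* is therefore underivable.

No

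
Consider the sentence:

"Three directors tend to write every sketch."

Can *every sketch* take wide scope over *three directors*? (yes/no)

Yes

Infinitival complements of raising predicates do not block QR; *every sketch* and *three directors* are effectively clausemates.
Ordinary QR to a clause-peripheral position gives the wide-scope LF for the lower DP.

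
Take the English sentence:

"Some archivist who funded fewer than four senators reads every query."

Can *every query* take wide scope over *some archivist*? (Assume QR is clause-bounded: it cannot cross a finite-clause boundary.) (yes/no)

The RC *who funded fewer than four senators* is an island, but *every query* is not inside it — it is the matrix object, a clausemate of *some archivist*.
Clause-internal QR can adjoin the lower DP above the subject, yielding the inverse reading.

Yes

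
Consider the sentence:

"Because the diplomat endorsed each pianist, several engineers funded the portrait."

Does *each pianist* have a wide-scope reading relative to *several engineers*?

No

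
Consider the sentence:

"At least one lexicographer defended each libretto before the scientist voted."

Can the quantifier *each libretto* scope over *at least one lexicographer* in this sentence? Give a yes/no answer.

The adjunct clause does not contain *each libretto*, which is the matrix object.
QR within a single clause is free, so the lower quantifier may take scope over the higher one.
The sentence is scopally ambiguous between *at least one lexicographer* > *each libretto* and *each libretto* > *at least one lexicographer*.

Yes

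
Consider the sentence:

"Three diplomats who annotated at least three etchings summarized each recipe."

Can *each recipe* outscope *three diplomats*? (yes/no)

The RC *who annotated at least three etchings* is an island, but *each recipe* is not inside it — it is the matrix object, a clausemate of *three diplomats*.
QR within a single clause is free, so the lower quantifier may take scope over the higher one.

Yes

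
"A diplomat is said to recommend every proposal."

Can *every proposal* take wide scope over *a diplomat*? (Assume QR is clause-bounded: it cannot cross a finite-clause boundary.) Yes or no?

Yes

Infinitival complements of raising predicates do not block QR; *every proposal* and *a diplomat* are effectively clausemates.
Nothing blocks QR of the lower DP to a position above the higher one, so inverse scope is available.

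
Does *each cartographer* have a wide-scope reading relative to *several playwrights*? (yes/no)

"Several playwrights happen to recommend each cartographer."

Yes

*each cartographer* is the object of the infinitival complement of a raising predicate; raising infinitives are transparent for QR, so the two DPs are in effect clausemates.
Nothing blocks QR of the lower DP to a position above the higher one, so inverse scope is available.
The sentence is scopally ambiguous between *several playwrights* > *each cartographer* and *each cartographer* > *several playwrights*.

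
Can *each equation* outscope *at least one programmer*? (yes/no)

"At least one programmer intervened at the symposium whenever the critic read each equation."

No

Structurally, *each equation* is inside the adjunct clause *whenever the critic read each equation*.
Adjunct clauses are scope islands: a quantifier inside an adjunct cannot raise into the matrix clause.
There is no licit LF on which *each equation* c-commands *at least one programmer*.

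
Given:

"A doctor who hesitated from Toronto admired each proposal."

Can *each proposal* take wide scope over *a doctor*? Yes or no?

Yes

The RC *who hesitated from Toronto* is an island, but *each proposal* is not inside it — it is the matrix object, a clausemate of *a doctor*.
Since no island is crossed, the inverse ordering is licensed alongside surface scope.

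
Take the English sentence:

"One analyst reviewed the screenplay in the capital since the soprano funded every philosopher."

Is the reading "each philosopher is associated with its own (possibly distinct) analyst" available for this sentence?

The described interpretation is the *every philosopher* > *one analyst* scoping.
*every philosopher* sits inside the adjunct clause *since the soprano funded every philosopher*.
Adjuncts are opaque for quantifier raising; a quantifier in an adjunct stays inside it.
*every philosopher* is confined to the island and cannot take scope over *one analyst*.
(Only the surface reading survives: one fixed analyst with respect to all the relevant philosophers.)

No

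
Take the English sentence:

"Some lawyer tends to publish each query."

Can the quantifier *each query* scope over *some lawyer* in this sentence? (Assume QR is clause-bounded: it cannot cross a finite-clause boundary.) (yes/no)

Infinitival complements of raising predicates do not block QR; *each query* and *some lawyer* are effectively clausemates.
Ordinary QR to a clause-peripheral position gives the wide-scope LF for the lower DP.
So *each query* > *some lawyer* is among the available readings.

Yes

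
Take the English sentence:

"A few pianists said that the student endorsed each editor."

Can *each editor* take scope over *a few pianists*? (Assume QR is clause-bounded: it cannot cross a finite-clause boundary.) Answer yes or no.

The DP *each editor* is contained in the finite complement clause *that the student endorsed each editor*.
QR is clause-bounded, so the finite complement is a scope island for the embedded quantifier.
*each editor* is confined to the island and cannot take scope over *a few pianists*.

No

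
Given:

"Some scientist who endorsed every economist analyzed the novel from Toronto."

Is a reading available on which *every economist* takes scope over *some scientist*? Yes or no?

Structurally, *every economist* is inside the relative clause *who endorsed every economist*.
Relative clauses block scope extraction: QR cannot target a position outside the modified NP.
Hence only narrow scope for *every economist* (under *some scientist*) survives.

No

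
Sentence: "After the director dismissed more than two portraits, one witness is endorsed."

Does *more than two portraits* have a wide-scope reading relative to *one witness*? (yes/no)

*more than two portraits* sits inside the adjunct clause *after the director dismissed more than two portraits*.
The adjunct-island constraint bars QR out of an adverbial clause.
*more than two portraits* > *one witness* would require crossing that boundary, which is illicit.

No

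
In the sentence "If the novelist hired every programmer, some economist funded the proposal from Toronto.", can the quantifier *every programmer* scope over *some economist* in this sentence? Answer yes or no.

No

The DP *every programmer* is contained in the adjunct clause *if the novelist hired every programmer*.
Scope out of an adjunct clause is unavailable: QR respects the adjunct-island constraint.
The ordering *every programmer* > *some economist* is therefore underivable.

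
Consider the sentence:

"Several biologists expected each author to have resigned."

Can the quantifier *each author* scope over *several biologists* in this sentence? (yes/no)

*each author* is the subject of an ECM infinitive — the infinitival complement of an ECM verb is not a scope island, so *each author* can raise into the matrix clause.
Since no island is crossed, the inverse ordering is licensed alongside surface scope.

Yes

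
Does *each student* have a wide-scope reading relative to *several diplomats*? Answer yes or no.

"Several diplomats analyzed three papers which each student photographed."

Structurally, *each student* is inside the relative clause *which each student photographed* modifying *three papers*.
QR out of a relative clause is ruled out by the relative-clause island constraint.
*each student* is confined to the island and cannot take scope over *several diplomats*.

No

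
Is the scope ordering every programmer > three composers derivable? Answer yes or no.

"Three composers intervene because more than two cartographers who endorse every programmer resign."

No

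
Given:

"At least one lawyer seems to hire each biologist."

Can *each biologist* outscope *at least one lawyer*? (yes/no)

Raising constructions are monoclausal for scope purposes; *each biologist* is not separated from *at least one lawyer* by any island.
With no island boundary between them, the object can take inverse scope over the subject via ordinary QR within the clause.
So *each biologist* > *at least one lawyer* is among the available readings.

Yes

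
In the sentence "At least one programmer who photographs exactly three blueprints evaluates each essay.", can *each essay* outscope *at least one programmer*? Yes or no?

The RC *who photographs exactly three blueprints* is an island, but *each essay* is not inside it — it is the matrix object, a clausemate of *at least one programmer*.
Ordinary QR to a clause-peripheral position gives the wide-scope LF for the lower DP.

Yes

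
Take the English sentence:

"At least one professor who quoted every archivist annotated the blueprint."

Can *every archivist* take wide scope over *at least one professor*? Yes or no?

*every archivist* sits inside the relative clause *who quoted every archivist*.
Relative clauses block scope extraction: QR cannot target a position outside the modified NP.
There is no licit LF on which *every archivist* c-commands *at least one professor*.

No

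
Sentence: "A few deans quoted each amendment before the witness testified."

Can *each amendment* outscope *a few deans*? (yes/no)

Neither queried DP is inside the adjunct, so the adjunct-island constraint does not apply.
Since no island is crossed, the inverse ordering is licensed alongside surface scope.
Both orderings are possible: *a few deans* > *each amendment* and *each amendment* > *a few deans*.

Yes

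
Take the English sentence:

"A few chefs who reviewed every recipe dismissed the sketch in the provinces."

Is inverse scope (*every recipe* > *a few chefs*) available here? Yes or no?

No

Structurally, *every recipe* is inside the relative clause *who reviewed every recipe*.
Quantifiers inside a relative clause are trapped there; the RC boundary blocks QR.
So *every recipe* cannot raise high enough to outscope *a few chefs*; only the surface ordering *a few chefs* > *every recipe* is available.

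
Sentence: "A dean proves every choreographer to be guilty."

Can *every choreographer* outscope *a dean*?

*every choreographer* is the subject of an ECM infinitive — the infinitival complement of an ECM verb is not a scope island, so *every choreographer* can raise into the matrix clause.
Clause-internal QR can adjoin the lower DP above the subject, yielding the inverse reading.
Both orderings are possible: *a dean* > *every choreographer* and *every choreographer* > *a dean*.

Yes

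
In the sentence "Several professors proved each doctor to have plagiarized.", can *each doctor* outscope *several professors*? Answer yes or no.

Yes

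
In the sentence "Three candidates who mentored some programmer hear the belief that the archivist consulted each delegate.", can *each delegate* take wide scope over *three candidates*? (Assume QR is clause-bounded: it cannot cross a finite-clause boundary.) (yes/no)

No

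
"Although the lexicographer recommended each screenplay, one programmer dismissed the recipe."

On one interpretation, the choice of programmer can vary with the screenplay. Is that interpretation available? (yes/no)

That reading corresponds to *each screenplay* > *one programmer*.
*each screenplay* sits inside the adjunct clause *although the lexicographer recommended each screenplay*.
The adjunct-island constraint bars QR out of an adverbial clause.
So the wide-scope reading for *each screenplay* is blocked.

No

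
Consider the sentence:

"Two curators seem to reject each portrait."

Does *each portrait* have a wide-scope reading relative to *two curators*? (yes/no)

Infinitival complements of raising predicates do not block QR; *each portrait* and *two curators* are effectively clausemates.
No island intervenes, so both surface and inverse scope are derivable.
Both orderings are possible: *two curators* > *each portrait* and *each portrait* > *two curators*.

Yes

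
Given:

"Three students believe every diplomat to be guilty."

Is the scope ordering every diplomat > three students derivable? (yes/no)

Yes

This is an ECM construction: *every diplomat* is the infinitival subject, Case-marked by the matrix verb, and the infinitive is transparent for QR.
Since no island is crossed, the inverse ordering is licensed alongside surface scope.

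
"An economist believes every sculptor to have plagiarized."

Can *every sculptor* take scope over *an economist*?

The ECM infinitive is scope-transparent — *every sculptor* is free to raise above *an economist*.
No island intervenes, so both surface and inverse scope are derivable.

Yes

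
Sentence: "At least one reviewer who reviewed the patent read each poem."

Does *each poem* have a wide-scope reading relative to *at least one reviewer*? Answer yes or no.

Yes

The relative clause *who reviewed the patent* modifies *at least one reviewer*, but *each poem* is not inside that relative clause — it is an argument of the matrix verb.
Ordinary QR to a clause-peripheral position gives the wide-scope LF for the lower DP.
So *each poem* > *at least one reviewer* is among the available readings.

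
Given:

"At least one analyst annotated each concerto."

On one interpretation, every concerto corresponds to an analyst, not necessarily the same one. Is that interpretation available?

The paraphrase describes the scope ordering *each concerto* > *at least one analyst*.
*each concerto* is the matrix object and *at least one analyst* the matrix subject; the two are clausemates.
QR within a single clause is free, so the lower quantifier may take scope over the higher one.

Yes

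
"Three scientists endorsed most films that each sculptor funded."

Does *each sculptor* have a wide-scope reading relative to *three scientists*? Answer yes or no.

No

Structurally, *each sculptor* is inside the relative clause *that each sculptor funded* modifying *most films*.
Relative clauses are scope islands: a quantifier cannot QR out of a relative clause to take scope in the matrix clause.
So *each sculptor* cannot raise high enough to outscope *three scientists*; only the surface ordering *three scientists* > *each sculptor* is available.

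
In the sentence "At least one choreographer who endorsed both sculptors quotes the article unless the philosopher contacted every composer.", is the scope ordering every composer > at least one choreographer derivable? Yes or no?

*every composer* occurs within the adjunct clause *unless the philosopher contacted every composer*.
Since the clause is an adjunct (not a complement), the Adjunct Condition blocks QR across its edge.
So the wide-scope reading for *every composer* is blocked.

No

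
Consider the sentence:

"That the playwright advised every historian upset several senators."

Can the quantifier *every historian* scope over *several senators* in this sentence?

No

Structurally, *every historian* is inside the sentential subject *that the playwright advised every historian*.
Clausal subjects are scope islands; QR from inside the subject into the matrix is barred.
*every historian* > *several senators* would require crossing that boundary, which is illicit.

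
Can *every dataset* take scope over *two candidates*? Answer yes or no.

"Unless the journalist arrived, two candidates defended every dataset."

Yes

Although there is an adjunct clause, *every dataset* is in the main clause, not inside the adjunct.
Clause-internal QR can adjoin the lower DP above the subject, yielding the inverse reading.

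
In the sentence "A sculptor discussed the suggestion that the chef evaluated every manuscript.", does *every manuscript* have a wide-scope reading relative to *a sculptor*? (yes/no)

*every manuscript* occurs within the complex NP *the suggestion that the chef evaluated every manuscript*.
The Complex NP Constraint bars QR out of the complement clause of a noun.
There is no licit LF on which *every manuscript* c-commands *a sculptor*.

No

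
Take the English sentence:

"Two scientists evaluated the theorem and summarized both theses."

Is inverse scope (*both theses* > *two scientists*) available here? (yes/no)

*both theses* is embedded in one conjunct of the coordinate structure (*summarized both theses*).
The Coordinate Structure Constraint blocks movement (including QR) out of a single conjunct.
Hence only narrow scope for *both theses* (under *two scientists*) survives.

No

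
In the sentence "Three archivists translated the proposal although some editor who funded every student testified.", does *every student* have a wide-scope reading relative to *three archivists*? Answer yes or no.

The DP *every student* is contained in the relative clause *who funded every student*, which is itself inside the adjunct *although some editor who funded every student testified*.
Even if one barrier were somehow void, the other would still block QR.
The inverse ordering *every student* > *three archivists* is therefore underivable.

No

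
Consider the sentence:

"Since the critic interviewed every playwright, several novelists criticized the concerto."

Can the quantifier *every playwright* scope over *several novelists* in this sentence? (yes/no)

*every playwright* sits inside the adjunct clause *since the critic interviewed every playwright*.
Adjuncts are opaque for quantifier raising; a quantifier in an adjunct stays inside it.
*every playwright* > *several novelists* would require crossing that boundary, which is illicit.

No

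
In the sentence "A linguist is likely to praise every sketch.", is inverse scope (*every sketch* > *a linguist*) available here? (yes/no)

Yes

Raising constructions are monoclausal for scope purposes; *every sketch* is not separated from *a linguist* by any island.
Nothing blocks QR of the lower DP to a position above the higher one, so inverse scope is available.
The sentence is scopally ambiguous between *a linguist* > *every sketch* and *every sketch* > *a linguist*.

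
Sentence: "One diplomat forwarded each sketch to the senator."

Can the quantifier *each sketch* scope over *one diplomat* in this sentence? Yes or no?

Yes

*each sketch* is the matrix object and *one diplomat* the matrix subject; the two are clausemates.
Ordinary QR to a clause-peripheral position gives the wide-scope LF for the lower DP.
Both orderings are possible: *one diplomat* > *each sketch* and *each sketch* > *one diplomat*.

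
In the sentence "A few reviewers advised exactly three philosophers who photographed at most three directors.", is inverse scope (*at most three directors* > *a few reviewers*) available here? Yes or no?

No

*at most three directors* occurs within the relative clause *who photographed at most three directors* modifying *exactly three philosophers*.
Relative clauses are scope islands: a quantifier cannot QR out of a relative clause to take scope in the matrix clause.
Hence only narrow scope for *at most three directors* (under *a few reviewers*) survives.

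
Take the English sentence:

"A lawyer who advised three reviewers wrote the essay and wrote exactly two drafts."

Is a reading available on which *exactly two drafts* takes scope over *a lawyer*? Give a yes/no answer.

The DP *exactly two drafts* is contained in one conjunct of the coordinate structure (*wrote exactly two drafts*).
Coordinate structures are islands for non-across-the-board movement, QR included.
There is no licit LF on which *exactly two drafts* c-commands *a lawyer*.

No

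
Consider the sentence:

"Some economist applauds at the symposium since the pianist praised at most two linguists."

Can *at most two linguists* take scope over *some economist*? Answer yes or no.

The target quantifier *at most two linguists* is part of the adjunct clause *since the pianist praised at most two linguists*.
Since the clause is an adjunct (not a complement), the Adjunct Condition blocks QR across its edge.
There is no licit LF on which *at most two linguists* c-commands *some economist*.

No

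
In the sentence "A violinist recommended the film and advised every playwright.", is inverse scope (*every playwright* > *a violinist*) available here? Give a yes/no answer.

No

The target quantifier *every playwright* is part of one conjunct of the coordinate structure (*advised every playwright*).
QR out of a conjunct would have to apply non-ATB, which the CSC forbids.
So the wide-scope reading for *every playwright* is blocked.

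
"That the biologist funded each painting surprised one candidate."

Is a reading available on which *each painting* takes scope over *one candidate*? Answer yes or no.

No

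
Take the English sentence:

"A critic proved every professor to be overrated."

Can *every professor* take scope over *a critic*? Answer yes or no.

*every professor* is the subject of an ECM infinitive — the infinitival complement of an ECM verb is not a scope island, so *every professor* can raise into the matrix clause.
No island intervenes, so both surface and inverse scope are derivable.

Yes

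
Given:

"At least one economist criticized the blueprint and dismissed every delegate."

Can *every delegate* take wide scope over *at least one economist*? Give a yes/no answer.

*every delegate* sits inside one conjunct of the coordinate structure (*dismissed every delegate*).
Asymmetric QR out of one conjunct violates the Coordinate Structure Constraint.
*every delegate* is confined to the island and cannot take scope over *at least one economist*.

No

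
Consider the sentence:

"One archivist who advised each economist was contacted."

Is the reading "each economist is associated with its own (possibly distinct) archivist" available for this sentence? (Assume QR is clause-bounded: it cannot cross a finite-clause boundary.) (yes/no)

The paraphrase describes the scope ordering *each economist* > *one archivist*.
The target quantifier *each economist* is part of the relative clause *who advised each economist*.
A relative clause is a scope island — quantifier raising cannot cross its boundary.
Hence only narrow scope for *each economist* (under *one archivist*) survives.

No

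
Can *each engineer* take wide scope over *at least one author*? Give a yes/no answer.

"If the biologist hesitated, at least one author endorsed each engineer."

The adjunct clause does not contain *each engineer*, which is the matrix object.
No island intervenes, so both surface and inverse scope are derivable.

Yes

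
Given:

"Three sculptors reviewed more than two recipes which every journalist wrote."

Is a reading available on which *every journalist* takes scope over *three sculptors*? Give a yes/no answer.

The target quantifier *every journalist* is part of the relative clause *which every journalist wrote* modifying *more than two recipes*.
The relative clause forms an island for QR, so the quantifier is confined to the head noun's restrictor.
So the wide-scope reading for *every journalist* is blocked.

No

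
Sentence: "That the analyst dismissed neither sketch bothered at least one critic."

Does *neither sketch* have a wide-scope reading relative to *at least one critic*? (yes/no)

The DP *neither sketch* is contained in the sentential subject *that the analyst dismissed neither sketch*.
Sentential subjects are islands: a quantifier inside the subject clause cannot raise over the matrix predicate.
The ordering *neither sketch* > *at least one critic* is therefore underivable.

No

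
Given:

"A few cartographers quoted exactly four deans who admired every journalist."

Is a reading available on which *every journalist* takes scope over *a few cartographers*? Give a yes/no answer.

No

The target quantifier *every journalist* is part of the relative clause *who admired every journalist* modifying *exactly four deans*.
Quantifiers inside a relative clause are trapped there; the RC boundary blocks QR.
Hence only narrow scope for *every journalist* (under *a few cartographers*) survives.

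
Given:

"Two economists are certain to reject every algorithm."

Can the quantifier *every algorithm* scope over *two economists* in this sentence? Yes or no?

Yes

Infinitival complements of raising predicates do not block QR; *every algorithm* and *two economists* are effectively clausemates.
With no island boundary between them, the object can take inverse scope over the subject via ordinary QR within the clause.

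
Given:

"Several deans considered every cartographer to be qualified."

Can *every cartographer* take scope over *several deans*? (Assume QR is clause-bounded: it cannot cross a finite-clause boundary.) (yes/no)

*every cartographer* is the subject of an ECM infinitive — the infinitival complement of an ECM verb is not a scope island, so *every cartographer* can raise into the matrix clause.
Ordinary QR to a clause-peripheral position gives the wide-scope LF for the lower DP.

Yes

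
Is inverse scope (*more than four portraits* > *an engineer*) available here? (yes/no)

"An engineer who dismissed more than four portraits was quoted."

*more than four portraits* occurs within the relative clause *who dismissed more than four portraits*.
Relative clauses are scope islands: a quantifier cannot QR out of a relative clause to take scope in the matrix clause.
So the wide-scope reading for *more than four portraits* is blocked.

No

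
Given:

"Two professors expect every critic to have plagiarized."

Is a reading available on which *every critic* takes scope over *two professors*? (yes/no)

ECM infinitives lack a CP barrier, so *every critic* can QR over the matrix subject *two professors*.
Clause-internal QR can adjoin the lower DP above the subject, yielding the inverse reading.

Yes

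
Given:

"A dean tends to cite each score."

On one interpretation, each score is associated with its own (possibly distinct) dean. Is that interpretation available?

Yes

The paraphrase describes the scope ordering *each score* > *a dean*.
The matrix predicate is a raising verb, whose infinitival complement is not a scope island — *each score* can QR into the matrix clause.
QR within a single clause is free, so the lower quantifier may take scope over the higher one.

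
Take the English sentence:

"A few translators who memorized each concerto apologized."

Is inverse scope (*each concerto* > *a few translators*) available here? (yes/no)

No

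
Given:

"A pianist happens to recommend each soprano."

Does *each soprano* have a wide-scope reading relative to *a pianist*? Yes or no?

Yes

*each soprano* is the object of the infinitival complement of a raising predicate; raising infinitives are transparent for QR, so the two DPs are in effect clausemates.
Ordinary QR to a clause-peripheral position gives the wide-scope LF for the lower DP.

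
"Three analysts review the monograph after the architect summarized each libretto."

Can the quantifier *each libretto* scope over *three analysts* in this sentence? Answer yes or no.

No

The DP *each libretto* is contained in the adjunct clause *after the architect summarized each libretto*.
Adjuncts are opaque for quantifier raising; a quantifier in an adjunct stays inside it.
So *each libretto* cannot raise to a position above *three analysts*.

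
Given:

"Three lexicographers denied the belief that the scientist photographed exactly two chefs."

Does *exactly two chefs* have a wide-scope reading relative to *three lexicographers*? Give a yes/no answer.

The target quantifier *exactly two chefs* is part of the complex NP *the belief that the scientist photographed exactly two chefs*.
The complex NP is opaque for QR — the quantifier is frozen inside the noun's complement.
So the wide-scope reading for *exactly two chefs* is blocked.

No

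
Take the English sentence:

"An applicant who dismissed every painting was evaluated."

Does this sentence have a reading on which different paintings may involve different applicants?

No

That reading corresponds to *every painting* > *an applicant*.
*every painting* is embedded in the relative clause *who dismissed every painting*.
Relative clauses are scope islands: a quantifier cannot QR out of a relative clause to take scope in the matrix clause.
*every painting* is confined to the island and cannot take scope over *an applicant*.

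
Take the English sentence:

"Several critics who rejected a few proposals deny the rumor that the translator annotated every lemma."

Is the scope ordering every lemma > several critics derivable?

The target quantifier *every lemma* is part of the complex NP *the rumor that the translator annotated every lemma*.
Since the clause is the complement of a nominal head, the CNPC blocks scope extraction.
The inverse ordering *every lemma* > *several critics* is therefore underivable.

No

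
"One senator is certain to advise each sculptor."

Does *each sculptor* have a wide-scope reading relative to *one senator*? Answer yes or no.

Raising constructions are monoclausal for scope purposes; *each sculptor* is not separated from *one senator* by any island.
Clause-internal QR can adjoin the lower DP above the subject, yielding the inverse reading.
So *each sculptor* > *one senator* is among the available readings.

Yes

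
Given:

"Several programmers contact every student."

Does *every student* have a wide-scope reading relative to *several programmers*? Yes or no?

*every student* and *several programmers* are in the same minimal clause.
QR within a single clause is free, so the lower quantifier may take scope over the higher one.
The sentence is scopally ambiguous between *several programmers* > *every student* and *every student* > *several programmers*.

Yes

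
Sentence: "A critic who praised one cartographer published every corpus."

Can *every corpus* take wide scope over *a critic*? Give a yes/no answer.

Yes

*every corpus* sits in the matrix clause, not in the relative clause on *a critic*.
With no island boundary between them, the object can take inverse scope over the subject via ordinary QR within the clause.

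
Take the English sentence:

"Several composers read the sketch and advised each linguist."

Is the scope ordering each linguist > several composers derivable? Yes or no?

No

The target quantifier *each linguist* is part of one conjunct of the coordinate structure (*advised each linguist*).
The Coordinate Structure Constraint blocks movement (including QR) out of a single conjunct.
*each linguist* > *several composers* would require crossing that boundary, which is illicit.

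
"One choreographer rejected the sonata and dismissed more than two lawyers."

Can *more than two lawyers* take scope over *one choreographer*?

No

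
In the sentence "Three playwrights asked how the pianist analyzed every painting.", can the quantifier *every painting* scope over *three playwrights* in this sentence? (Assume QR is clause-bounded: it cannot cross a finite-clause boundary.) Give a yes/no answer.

No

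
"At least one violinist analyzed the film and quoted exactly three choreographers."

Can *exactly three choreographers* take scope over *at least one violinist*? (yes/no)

No

Structurally, *exactly three choreographers* is inside one conjunct of the coordinate structure (*quoted exactly three choreographers*).
QR out of a conjunct would have to apply non-ATB, which the CSC forbids.
Hence only narrow scope for *exactly three choreographers* (under *at least one violinist*) survives.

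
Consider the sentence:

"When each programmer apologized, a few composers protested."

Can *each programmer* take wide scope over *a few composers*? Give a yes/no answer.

Structurally, *each programmer* is inside the adjunct clause *when each programmer apologized*.
Adjunct clauses are scope islands: a quantifier inside an adjunct cannot raise into the matrix clause.
So *each programmer* cannot raise to a position above *a few composers*.

No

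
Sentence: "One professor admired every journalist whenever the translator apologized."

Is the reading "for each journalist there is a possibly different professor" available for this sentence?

Yes

That reading corresponds to *every journalist* > *one professor*.
Neither queried DP is inside the adjunct, so the adjunct-island constraint does not apply.
Ordinary QR to a clause-peripheral position gives the wide-scope LF for the lower DP.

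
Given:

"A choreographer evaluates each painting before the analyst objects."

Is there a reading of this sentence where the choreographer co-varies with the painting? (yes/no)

Yes

That reading corresponds to *each painting* > *a choreographer*.
Although there is an adjunct clause, *each painting* is in the main clause, not inside the adjunct.
No island intervenes, so both surface and inverse scope are derivable.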